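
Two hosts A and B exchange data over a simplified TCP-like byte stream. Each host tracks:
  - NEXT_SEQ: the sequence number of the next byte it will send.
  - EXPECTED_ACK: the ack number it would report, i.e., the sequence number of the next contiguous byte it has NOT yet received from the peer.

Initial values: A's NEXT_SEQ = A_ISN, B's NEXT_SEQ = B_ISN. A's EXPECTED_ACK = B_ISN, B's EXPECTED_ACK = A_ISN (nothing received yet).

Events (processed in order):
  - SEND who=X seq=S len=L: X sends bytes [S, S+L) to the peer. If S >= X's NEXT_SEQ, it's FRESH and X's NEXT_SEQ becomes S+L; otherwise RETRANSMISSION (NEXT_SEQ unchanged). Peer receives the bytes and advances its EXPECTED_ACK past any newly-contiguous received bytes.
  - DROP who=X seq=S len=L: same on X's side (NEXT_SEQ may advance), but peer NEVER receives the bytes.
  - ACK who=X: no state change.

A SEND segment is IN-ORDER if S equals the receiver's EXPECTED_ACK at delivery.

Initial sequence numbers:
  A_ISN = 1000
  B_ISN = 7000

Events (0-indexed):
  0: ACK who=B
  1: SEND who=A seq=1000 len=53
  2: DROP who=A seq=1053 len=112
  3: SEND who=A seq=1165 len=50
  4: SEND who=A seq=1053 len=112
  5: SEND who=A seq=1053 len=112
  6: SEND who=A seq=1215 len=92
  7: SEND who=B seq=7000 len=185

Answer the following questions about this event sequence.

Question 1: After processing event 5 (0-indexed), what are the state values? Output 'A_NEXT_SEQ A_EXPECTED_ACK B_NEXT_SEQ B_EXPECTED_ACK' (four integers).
After event 0: A_seq=1000 A_ack=7000 B_seq=7000 B_ack=1000
After event 1: A_seq=1053 A_ack=7000 B_seq=7000 B_ack=1053
After event 2: A_seq=1165 A_ack=7000 B_seq=7000 B_ack=1053
After event 3: A_seq=1215 A_ack=7000 B_seq=7000 B_ack=1053
After event 4: A_seq=1215 A_ack=7000 B_seq=7000 B_ack=1215
After event 5: A_seq=1215 A_ack=7000 B_seq=7000 B_ack=1215

1215 7000 7000 1215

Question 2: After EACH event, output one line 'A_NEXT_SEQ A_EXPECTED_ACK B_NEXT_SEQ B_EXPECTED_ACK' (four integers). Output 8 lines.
1000 7000 7000 1000
1053 7000 7000 1053
1165 7000 7000 1053
1215 7000 7000 1053
1215 7000 7000 1215
1215 7000 7000 1215
1307 7000 7000 1307
1307 7185 7185 1307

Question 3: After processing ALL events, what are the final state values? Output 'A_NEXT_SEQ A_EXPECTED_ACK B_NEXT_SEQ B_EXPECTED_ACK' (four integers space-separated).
After event 0: A_seq=1000 A_ack=7000 B_seq=7000 B_ack=1000
After event 1: A_seq=1053 A_ack=7000 B_seq=7000 B_ack=1053
After event 2: A_seq=1165 A_ack=7000 B_seq=7000 B_ack=1053
After event 3: A_seq=1215 A_ack=7000 B_seq=7000 B_ack=1053
After event 4: A_seq=1215 A_ack=7000 B_seq=7000 B_ack=1215
After event 5: A_seq=1215 A_ack=7000 B_seq=7000 B_ack=1215
After event 6: A_seq=1307 A_ack=7000 B_seq=7000 B_ack=1307
After event 7: A_seq=1307 A_ack=7185 B_seq=7185 B_ack=1307

Answer: 1307 7185 7185 1307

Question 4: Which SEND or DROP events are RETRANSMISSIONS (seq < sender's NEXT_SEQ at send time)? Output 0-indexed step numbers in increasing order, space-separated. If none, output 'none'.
Step 1: SEND seq=1000 -> fresh
Step 2: DROP seq=1053 -> fresh
Step 3: SEND seq=1165 -> fresh
Step 4: SEND seq=1053 -> retransmit
Step 5: SEND seq=1053 -> retransmit
Step 6: SEND seq=1215 -> fresh
Step 7: SEND seq=7000 -> fresh

Answer: 4 5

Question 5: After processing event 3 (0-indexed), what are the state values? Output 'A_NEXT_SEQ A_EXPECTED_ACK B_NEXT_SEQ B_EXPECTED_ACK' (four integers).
After event 0: A_seq=1000 A_ack=7000 B_seq=7000 B_ack=1000
After event 1: A_seq=1053 A_ack=7000 B_seq=7000 B_ack=1053
After event 2: A_seq=1165 A_ack=7000 B_seq=7000 B_ack=1053
After event 3: A_seq=1215 A_ack=7000 B_seq=7000 B_ack=1053

1215 7000 7000 1053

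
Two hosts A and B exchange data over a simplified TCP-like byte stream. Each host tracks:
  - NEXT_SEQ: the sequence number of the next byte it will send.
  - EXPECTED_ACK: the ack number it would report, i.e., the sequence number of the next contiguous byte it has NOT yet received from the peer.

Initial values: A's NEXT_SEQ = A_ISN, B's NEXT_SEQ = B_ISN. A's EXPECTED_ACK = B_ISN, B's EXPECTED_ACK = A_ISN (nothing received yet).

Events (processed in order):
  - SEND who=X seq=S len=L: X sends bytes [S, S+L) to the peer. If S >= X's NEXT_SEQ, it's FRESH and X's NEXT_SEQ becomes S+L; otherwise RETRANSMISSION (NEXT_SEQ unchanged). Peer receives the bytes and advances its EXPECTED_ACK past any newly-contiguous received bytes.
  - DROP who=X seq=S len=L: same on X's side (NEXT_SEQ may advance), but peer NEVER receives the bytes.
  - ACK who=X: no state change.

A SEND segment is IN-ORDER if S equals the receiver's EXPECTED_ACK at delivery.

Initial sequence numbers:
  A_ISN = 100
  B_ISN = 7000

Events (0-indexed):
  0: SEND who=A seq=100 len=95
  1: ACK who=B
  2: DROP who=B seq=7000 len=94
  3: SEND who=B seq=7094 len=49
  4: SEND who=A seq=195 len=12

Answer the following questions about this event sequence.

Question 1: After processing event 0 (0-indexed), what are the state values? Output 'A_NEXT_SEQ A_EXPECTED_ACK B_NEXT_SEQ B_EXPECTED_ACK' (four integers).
After event 0: A_seq=195 A_ack=7000 B_seq=7000 B_ack=195

195 7000 7000 195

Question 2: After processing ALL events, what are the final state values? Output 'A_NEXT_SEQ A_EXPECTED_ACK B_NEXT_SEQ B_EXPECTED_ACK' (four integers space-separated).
Answer: 207 7000 7143 207

Derivation:
After event 0: A_seq=195 A_ack=7000 B_seq=7000 B_ack=195
After event 1: A_seq=195 A_ack=7000 B_seq=7000 B_ack=195
After event 2: A_seq=195 A_ack=7000 B_seq=7094 B_ack=195
After event 3: A_seq=195 A_ack=7000 B_seq=7143 B_ack=195
After event 4: A_seq=207 A_ack=7000 B_seq=7143 B_ack=207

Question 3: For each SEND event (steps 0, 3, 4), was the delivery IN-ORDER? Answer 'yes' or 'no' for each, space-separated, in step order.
Answer: yes no yes

Derivation:
Step 0: SEND seq=100 -> in-order
Step 3: SEND seq=7094 -> out-of-order
Step 4: SEND seq=195 -> in-order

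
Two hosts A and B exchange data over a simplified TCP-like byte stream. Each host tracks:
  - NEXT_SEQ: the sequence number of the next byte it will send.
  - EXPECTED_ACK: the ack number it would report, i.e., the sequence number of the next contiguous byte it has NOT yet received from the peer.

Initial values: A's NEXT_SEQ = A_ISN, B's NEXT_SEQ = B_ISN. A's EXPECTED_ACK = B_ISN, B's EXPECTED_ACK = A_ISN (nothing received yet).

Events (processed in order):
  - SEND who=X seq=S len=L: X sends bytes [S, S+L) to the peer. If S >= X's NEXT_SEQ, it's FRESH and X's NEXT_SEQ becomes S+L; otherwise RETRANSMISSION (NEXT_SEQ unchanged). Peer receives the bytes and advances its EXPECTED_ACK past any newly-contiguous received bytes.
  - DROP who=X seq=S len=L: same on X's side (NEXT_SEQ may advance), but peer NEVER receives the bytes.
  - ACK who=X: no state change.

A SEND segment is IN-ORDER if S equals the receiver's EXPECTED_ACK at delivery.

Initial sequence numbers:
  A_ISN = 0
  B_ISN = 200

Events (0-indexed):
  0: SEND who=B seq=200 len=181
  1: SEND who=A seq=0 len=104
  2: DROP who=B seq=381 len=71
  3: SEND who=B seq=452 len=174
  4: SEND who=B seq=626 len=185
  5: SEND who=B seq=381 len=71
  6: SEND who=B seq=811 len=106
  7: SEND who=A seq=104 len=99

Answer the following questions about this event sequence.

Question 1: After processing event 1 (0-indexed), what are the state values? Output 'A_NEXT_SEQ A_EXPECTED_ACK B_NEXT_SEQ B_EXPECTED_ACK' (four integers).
After event 0: A_seq=0 A_ack=381 B_seq=381 B_ack=0
After event 1: A_seq=104 A_ack=381 B_seq=381 B_ack=104

104 381 381 104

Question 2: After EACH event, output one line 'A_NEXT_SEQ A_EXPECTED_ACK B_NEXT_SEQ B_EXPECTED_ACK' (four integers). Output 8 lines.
0 381 381 0
104 381 381 104
104 381 452 104
104 381 626 104
104 381 811 104
104 811 811 104
104 917 917 104
203 917 917 203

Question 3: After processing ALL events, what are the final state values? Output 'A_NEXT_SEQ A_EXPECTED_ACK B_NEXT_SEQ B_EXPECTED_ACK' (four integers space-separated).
After event 0: A_seq=0 A_ack=381 B_seq=381 B_ack=0
After event 1: A_seq=104 A_ack=381 B_seq=381 B_ack=104
After event 2: A_seq=104 A_ack=381 B_seq=452 B_ack=104
After event 3: A_seq=104 A_ack=381 B_seq=626 B_ack=104
After event 4: A_seq=104 A_ack=381 B_seq=811 B_ack=104
After event 5: A_seq=104 A_ack=811 B_seq=811 B_ack=104
After event 6: A_seq=104 A_ack=917 B_seq=917 B_ack=104
After event 7: A_seq=203 A_ack=917 B_seq=917 B_ack=203

Answer: 203 917 917 203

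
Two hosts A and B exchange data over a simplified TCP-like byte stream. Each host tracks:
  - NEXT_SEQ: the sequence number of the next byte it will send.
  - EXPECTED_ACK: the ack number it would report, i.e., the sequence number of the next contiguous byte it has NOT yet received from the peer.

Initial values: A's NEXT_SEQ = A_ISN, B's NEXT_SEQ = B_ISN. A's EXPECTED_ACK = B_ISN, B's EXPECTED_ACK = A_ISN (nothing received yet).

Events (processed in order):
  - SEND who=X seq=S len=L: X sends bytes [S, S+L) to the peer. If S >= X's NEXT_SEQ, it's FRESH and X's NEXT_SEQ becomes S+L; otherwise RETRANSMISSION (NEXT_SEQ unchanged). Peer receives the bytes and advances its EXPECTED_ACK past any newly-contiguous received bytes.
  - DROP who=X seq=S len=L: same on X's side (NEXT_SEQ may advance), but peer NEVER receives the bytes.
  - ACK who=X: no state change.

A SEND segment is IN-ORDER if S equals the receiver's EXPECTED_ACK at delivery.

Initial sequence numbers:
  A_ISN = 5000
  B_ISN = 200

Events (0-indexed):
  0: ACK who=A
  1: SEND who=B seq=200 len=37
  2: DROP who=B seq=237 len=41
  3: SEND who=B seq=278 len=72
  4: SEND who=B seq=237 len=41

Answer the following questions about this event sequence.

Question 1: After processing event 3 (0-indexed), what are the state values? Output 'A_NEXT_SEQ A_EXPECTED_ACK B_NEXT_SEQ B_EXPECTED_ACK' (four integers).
After event 0: A_seq=5000 A_ack=200 B_seq=200 B_ack=5000
After event 1: A_seq=5000 A_ack=237 B_seq=237 B_ack=5000
After event 2: A_seq=5000 A_ack=237 B_seq=278 B_ack=5000
After event 3: A_seq=5000 A_ack=237 B_seq=350 B_ack=5000

5000 237 350 5000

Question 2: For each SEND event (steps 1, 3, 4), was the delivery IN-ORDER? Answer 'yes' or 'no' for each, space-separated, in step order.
Answer: yes no yes

Derivation:
Step 1: SEND seq=200 -> in-order
Step 3: SEND seq=278 -> out-of-order
Step 4: SEND seq=237 -> in-order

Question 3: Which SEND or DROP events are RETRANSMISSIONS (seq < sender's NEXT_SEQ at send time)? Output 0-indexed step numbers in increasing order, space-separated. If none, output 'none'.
Answer: 4

Derivation:
Step 1: SEND seq=200 -> fresh
Step 2: DROP seq=237 -> fresh
Step 3: SEND seq=278 -> fresh
Step 4: SEND seq=237 -> retransmit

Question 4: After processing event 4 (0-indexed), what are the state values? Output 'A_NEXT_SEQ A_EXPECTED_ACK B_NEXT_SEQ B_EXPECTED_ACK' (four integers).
After event 0: A_seq=5000 A_ack=200 B_seq=200 B_ack=5000
After event 1: A_seq=5000 A_ack=237 B_seq=237 B_ack=5000
After event 2: A_seq=5000 A_ack=237 B_seq=278 B_ack=5000
After event 3: A_seq=5000 A_ack=237 B_seq=350 B_ack=5000
After event 4: A_seq=5000 A_ack=350 B_seq=350 B_ack=5000

5000 350 350 5000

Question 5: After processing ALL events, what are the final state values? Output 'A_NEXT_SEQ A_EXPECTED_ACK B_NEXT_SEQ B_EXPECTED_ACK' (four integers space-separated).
Answer: 5000 350 350 5000

Derivation:
After event 0: A_seq=5000 A_ack=200 B_seq=200 B_ack=5000
After event 1: A_seq=5000 A_ack=237 B_seq=237 B_ack=5000
After event 2: A_seq=5000 A_ack=237 B_seq=278 B_ack=5000
After event 3: A_seq=5000 A_ack=237 B_seq=350 B_ack=5000
After event 4: A_seq=5000 A_ack=350 B_seq=350 B_ack=5000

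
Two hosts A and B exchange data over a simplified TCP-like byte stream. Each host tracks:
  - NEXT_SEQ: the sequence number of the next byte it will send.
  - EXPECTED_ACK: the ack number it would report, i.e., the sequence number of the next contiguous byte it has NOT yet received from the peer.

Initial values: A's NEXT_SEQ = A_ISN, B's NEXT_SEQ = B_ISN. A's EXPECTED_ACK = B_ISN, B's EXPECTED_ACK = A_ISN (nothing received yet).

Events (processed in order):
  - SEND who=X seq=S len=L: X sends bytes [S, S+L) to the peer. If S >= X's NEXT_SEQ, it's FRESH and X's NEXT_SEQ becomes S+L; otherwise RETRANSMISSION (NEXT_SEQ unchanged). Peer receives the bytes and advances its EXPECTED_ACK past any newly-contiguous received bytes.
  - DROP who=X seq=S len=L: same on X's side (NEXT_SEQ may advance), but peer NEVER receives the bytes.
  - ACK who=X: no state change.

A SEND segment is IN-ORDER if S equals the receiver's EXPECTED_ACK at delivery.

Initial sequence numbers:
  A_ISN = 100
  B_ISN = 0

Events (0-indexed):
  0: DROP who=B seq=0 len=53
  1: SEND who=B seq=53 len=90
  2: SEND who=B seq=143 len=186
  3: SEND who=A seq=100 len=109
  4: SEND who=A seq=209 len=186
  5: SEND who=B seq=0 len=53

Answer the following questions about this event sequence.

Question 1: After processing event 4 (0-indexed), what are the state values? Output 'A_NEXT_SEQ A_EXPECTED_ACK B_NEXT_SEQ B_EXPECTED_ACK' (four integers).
After event 0: A_seq=100 A_ack=0 B_seq=53 B_ack=100
After event 1: A_seq=100 A_ack=0 B_seq=143 B_ack=100
After event 2: A_seq=100 A_ack=0 B_seq=329 B_ack=100
After event 3: A_seq=209 A_ack=0 B_seq=329 B_ack=209
After event 4: A_seq=395 A_ack=0 B_seq=329 B_ack=395

395 0 329 395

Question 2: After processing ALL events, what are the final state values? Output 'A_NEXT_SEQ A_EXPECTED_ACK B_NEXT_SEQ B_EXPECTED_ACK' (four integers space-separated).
Answer: 395 329 329 395

Derivation:
After event 0: A_seq=100 A_ack=0 B_seq=53 B_ack=100
After event 1: A_seq=100 A_ack=0 B_seq=143 B_ack=100
After event 2: A_seq=100 A_ack=0 B_seq=329 B_ack=100
After event 3: A_seq=209 A_ack=0 B_seq=329 B_ack=209
After event 4: A_seq=395 A_ack=0 B_seq=329 B_ack=395
After event 5: A_seq=395 A_ack=329 B_seq=329 B_ack=395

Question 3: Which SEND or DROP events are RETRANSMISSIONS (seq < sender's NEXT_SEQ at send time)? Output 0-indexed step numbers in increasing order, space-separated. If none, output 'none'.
Answer: 5

Derivation:
Step 0: DROP seq=0 -> fresh
Step 1: SEND seq=53 -> fresh
Step 2: SEND seq=143 -> fresh
Step 3: SEND seq=100 -> fresh
Step 4: SEND seq=209 -> fresh
Step 5: SEND seq=0 -> retransmit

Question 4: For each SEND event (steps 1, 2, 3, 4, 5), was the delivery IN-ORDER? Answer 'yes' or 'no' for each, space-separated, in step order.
Step 1: SEND seq=53 -> out-of-order
Step 2: SEND seq=143 -> out-of-order
Step 3: SEND seq=100 -> in-order
Step 4: SEND seq=209 -> in-order
Step 5: SEND seq=0 -> in-order

Answer: no no yes yes yes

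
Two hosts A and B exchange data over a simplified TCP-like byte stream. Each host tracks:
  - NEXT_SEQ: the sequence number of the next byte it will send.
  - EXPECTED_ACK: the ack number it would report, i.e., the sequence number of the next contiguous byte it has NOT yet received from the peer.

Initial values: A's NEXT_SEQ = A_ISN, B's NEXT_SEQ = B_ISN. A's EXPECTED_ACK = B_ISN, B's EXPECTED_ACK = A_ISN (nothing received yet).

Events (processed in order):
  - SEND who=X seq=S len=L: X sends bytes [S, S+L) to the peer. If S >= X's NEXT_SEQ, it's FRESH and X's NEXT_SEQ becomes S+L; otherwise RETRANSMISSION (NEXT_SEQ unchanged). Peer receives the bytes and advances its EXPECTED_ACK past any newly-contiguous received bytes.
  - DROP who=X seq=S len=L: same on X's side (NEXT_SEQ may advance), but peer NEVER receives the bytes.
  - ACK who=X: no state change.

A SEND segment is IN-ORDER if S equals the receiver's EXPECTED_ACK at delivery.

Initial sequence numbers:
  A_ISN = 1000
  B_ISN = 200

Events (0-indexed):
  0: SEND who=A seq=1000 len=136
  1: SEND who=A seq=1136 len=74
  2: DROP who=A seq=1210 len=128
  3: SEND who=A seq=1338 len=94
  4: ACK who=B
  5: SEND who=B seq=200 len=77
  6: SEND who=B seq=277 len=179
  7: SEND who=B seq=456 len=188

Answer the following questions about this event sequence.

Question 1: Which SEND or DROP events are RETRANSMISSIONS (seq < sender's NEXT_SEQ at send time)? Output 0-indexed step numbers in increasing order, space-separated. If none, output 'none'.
Step 0: SEND seq=1000 -> fresh
Step 1: SEND seq=1136 -> fresh
Step 2: DROP seq=1210 -> fresh
Step 3: SEND seq=1338 -> fresh
Step 5: SEND seq=200 -> fresh
Step 6: SEND seq=277 -> fresh
Step 7: SEND seq=456 -> fresh

Answer: none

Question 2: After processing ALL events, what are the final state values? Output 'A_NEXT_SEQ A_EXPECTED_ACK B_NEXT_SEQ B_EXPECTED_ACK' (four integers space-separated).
Answer: 1432 644 644 1210

Derivation:
After event 0: A_seq=1136 A_ack=200 B_seq=200 B_ack=1136
After event 1: A_seq=1210 A_ack=200 B_seq=200 B_ack=1210
After event 2: A_seq=1338 A_ack=200 B_seq=200 B_ack=1210
After event 3: A_seq=1432 A_ack=200 B_seq=200 B_ack=1210
After event 4: A_seq=1432 A_ack=200 B_seq=200 B_ack=1210
After event 5: A_seq=1432 A_ack=277 B_seq=277 B_ack=1210
After event 6: A_seq=1432 A_ack=456 B_seq=456 B_ack=1210
After event 7: A_seq=1432 A_ack=644 B_seq=644 B_ack=1210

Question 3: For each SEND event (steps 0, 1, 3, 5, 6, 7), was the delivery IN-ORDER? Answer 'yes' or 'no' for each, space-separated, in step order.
Step 0: SEND seq=1000 -> in-order
Step 1: SEND seq=1136 -> in-order
Step 3: SEND seq=1338 -> out-of-order
Step 5: SEND seq=200 -> in-order
Step 6: SEND seq=277 -> in-order
Step 7: SEND seq=456 -> in-order

Answer: yes yes no yes yes yes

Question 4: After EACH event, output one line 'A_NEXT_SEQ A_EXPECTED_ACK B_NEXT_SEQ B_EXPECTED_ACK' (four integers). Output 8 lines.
1136 200 200 1136
1210 200 200 1210
1338 200 200 1210
1432 200 200 1210
1432 200 200 1210
1432 277 277 1210
1432 456 456 1210
1432 644 644 1210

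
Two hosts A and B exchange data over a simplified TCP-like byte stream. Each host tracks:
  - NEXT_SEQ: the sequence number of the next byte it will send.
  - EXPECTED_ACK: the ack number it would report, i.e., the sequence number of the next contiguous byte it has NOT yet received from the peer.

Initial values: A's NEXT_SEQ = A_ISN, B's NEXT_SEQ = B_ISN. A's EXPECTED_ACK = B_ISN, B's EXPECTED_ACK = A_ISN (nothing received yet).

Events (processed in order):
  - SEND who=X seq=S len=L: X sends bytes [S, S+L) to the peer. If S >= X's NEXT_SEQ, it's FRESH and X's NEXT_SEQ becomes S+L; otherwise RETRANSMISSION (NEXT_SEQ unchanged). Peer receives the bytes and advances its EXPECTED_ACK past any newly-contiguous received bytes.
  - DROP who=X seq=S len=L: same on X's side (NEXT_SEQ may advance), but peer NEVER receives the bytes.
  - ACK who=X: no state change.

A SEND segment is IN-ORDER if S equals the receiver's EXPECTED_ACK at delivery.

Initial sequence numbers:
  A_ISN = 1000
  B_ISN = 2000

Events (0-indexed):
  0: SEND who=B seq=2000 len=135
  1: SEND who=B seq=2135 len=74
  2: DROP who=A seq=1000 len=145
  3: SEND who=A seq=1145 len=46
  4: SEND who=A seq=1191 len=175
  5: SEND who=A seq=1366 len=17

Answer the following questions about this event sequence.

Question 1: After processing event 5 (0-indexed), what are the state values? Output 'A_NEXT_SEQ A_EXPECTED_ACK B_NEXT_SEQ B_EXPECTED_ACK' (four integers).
After event 0: A_seq=1000 A_ack=2135 B_seq=2135 B_ack=1000
After event 1: A_seq=1000 A_ack=2209 B_seq=2209 B_ack=1000
After event 2: A_seq=1145 A_ack=2209 B_seq=2209 B_ack=1000
After event 3: A_seq=1191 A_ack=2209 B_seq=2209 B_ack=1000
After event 4: A_seq=1366 A_ack=2209 B_seq=2209 B_ack=1000
After event 5: A_seq=1383 A_ack=2209 B_seq=2209 B_ack=1000

1383 2209 2209 1000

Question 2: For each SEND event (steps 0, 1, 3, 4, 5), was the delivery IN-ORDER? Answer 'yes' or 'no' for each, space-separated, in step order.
Answer: yes yes no no no

Derivation:
Step 0: SEND seq=2000 -> in-order
Step 1: SEND seq=2135 -> in-order
Step 3: SEND seq=1145 -> out-of-order
Step 4: SEND seq=1191 -> out-of-order
Step 5: SEND seq=1366 -> out-of-order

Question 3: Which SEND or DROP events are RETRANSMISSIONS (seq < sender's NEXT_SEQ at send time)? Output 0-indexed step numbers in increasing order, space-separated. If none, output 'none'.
Step 0: SEND seq=2000 -> fresh
Step 1: SEND seq=2135 -> fresh
Step 2: DROP seq=1000 -> fresh
Step 3: SEND seq=1145 -> fresh
Step 4: SEND seq=1191 -> fresh
Step 5: SEND seq=1366 -> fresh

Answer: none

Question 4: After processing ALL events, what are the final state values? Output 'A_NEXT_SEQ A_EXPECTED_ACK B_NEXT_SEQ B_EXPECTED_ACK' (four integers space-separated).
Answer: 1383 2209 2209 1000

Derivation:
After event 0: A_seq=1000 A_ack=2135 B_seq=2135 B_ack=1000
After event 1: A_seq=1000 A_ack=2209 B_seq=2209 B_ack=1000
After event 2: A_seq=1145 A_ack=2209 B_seq=2209 B_ack=1000
After event 3: A_seq=1191 A_ack=2209 B_seq=2209 B_ack=1000
After event 4: A_seq=1366 A_ack=2209 B_seq=2209 B_ack=1000
After event 5: A_seq=1383 A_ack=2209 B_seq=2209 B_ack=1000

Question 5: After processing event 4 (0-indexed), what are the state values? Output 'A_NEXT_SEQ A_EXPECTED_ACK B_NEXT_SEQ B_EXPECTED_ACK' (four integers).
After event 0: A_seq=1000 A_ack=2135 B_seq=2135 B_ack=1000
After event 1: A_seq=1000 A_ack=2209 B_seq=2209 B_ack=1000
After event 2: A_seq=1145 A_ack=2209 B_seq=2209 B_ack=1000
After event 3: A_seq=1191 A_ack=2209 B_seq=2209 B_ack=1000
After event 4: A_seq=1366 A_ack=2209 B_seq=2209 B_ack=1000

1366 2209 2209 1000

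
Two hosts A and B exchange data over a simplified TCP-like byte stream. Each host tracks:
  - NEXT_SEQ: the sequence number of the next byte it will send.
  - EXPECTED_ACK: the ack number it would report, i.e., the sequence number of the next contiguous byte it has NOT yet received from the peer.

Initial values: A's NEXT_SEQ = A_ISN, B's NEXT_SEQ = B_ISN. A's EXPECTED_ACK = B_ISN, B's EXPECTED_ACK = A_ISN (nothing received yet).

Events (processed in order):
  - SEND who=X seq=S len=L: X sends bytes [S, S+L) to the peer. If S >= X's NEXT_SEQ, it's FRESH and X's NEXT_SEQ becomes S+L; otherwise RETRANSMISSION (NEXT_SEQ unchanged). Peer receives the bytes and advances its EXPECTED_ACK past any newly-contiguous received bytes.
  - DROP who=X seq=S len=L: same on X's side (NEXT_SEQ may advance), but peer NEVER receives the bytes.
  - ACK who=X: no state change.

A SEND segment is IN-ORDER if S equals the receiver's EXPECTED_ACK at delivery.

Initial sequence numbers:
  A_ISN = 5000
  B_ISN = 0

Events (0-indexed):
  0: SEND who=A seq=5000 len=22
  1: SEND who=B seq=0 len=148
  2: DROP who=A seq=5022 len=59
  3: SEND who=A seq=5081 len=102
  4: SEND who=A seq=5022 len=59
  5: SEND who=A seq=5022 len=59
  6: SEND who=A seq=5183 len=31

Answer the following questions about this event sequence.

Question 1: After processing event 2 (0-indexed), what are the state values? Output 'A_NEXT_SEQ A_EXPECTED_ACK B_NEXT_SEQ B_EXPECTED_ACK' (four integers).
After event 0: A_seq=5022 A_ack=0 B_seq=0 B_ack=5022
After event 1: A_seq=5022 A_ack=148 B_seq=148 B_ack=5022
After event 2: A_seq=5081 A_ack=148 B_seq=148 B_ack=5022

5081 148 148 5022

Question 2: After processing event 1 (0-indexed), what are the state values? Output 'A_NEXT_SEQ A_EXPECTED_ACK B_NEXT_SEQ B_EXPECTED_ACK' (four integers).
After event 0: A_seq=5022 A_ack=0 B_seq=0 B_ack=5022
After event 1: A_seq=5022 A_ack=148 B_seq=148 B_ack=5022

5022 148 148 5022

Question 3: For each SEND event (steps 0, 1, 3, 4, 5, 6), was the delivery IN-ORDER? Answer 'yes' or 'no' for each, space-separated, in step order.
Answer: yes yes no yes no yes

Derivation:
Step 0: SEND seq=5000 -> in-order
Step 1: SEND seq=0 -> in-order
Step 3: SEND seq=5081 -> out-of-order
Step 4: SEND seq=5022 -> in-order
Step 5: SEND seq=5022 -> out-of-order
Step 6: SEND seq=5183 -> in-order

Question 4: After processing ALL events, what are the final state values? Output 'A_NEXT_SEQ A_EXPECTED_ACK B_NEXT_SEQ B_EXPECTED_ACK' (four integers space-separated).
Answer: 5214 148 148 5214

Derivation:
After event 0: A_seq=5022 A_ack=0 B_seq=0 B_ack=5022
After event 1: A_seq=5022 A_ack=148 B_seq=148 B_ack=5022
After event 2: A_seq=5081 A_ack=148 B_seq=148 B_ack=5022
After event 3: A_seq=5183 A_ack=148 B_seq=148 B_ack=5022
After event 4: A_seq=5183 A_ack=148 B_seq=148 B_ack=5183
After event 5: A_seq=5183 A_ack=148 B_seq=148 B_ack=5183
After event 6: A_seq=5214 A_ack=148 B_seq=148 B_ack=5214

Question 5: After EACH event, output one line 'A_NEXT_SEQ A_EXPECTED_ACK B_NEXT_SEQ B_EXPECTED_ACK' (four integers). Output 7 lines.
5022 0 0 5022
5022 148 148 5022
5081 148 148 5022
5183 148 148 5022
5183 148 148 5183
5183 148 148 5183
5214 148 148 5214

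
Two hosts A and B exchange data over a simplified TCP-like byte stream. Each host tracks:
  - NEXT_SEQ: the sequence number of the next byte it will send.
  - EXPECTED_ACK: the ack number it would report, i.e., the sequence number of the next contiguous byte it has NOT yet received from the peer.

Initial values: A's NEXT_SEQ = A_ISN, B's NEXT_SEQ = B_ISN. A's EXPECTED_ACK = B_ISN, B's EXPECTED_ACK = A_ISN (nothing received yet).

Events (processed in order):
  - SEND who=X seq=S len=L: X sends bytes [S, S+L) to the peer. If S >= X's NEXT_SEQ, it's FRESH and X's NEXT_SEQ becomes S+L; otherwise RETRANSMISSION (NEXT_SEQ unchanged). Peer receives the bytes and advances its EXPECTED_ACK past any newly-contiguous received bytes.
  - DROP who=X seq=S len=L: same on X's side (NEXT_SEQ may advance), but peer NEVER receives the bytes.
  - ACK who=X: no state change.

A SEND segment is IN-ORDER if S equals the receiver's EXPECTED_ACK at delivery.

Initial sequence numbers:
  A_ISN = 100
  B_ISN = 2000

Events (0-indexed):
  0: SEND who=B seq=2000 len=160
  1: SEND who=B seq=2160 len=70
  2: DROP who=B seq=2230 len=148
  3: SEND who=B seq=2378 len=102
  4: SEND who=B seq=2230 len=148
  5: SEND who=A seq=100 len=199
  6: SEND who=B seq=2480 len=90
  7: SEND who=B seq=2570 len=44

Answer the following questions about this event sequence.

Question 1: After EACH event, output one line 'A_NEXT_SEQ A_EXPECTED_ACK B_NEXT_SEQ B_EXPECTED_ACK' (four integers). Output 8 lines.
100 2160 2160 100
100 2230 2230 100
100 2230 2378 100
100 2230 2480 100
100 2480 2480 100
299 2480 2480 299
299 2570 2570 299
299 2614 2614 299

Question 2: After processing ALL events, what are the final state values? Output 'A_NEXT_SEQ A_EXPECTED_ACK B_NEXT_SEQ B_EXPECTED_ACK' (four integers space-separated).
Answer: 299 2614 2614 299

Derivation:
After event 0: A_seq=100 A_ack=2160 B_seq=2160 B_ack=100
After event 1: A_seq=100 A_ack=2230 B_seq=2230 B_ack=100
After event 2: A_seq=100 A_ack=2230 B_seq=2378 B_ack=100
After event 3: A_seq=100 A_ack=2230 B_seq=2480 B_ack=100
After event 4: A_seq=100 A_ack=2480 B_seq=2480 B_ack=100
After event 5: A_seq=299 A_ack=2480 B_seq=2480 B_ack=299
After event 6: A_seq=299 A_ack=2570 B_seq=2570 B_ack=299
After event 7: A_seq=299 A_ack=2614 B_seq=2614 B_ack=299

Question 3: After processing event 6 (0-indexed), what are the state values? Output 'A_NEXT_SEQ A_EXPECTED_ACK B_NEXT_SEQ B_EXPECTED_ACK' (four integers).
After event 0: A_seq=100 A_ack=2160 B_seq=2160 B_ack=100
After event 1: A_seq=100 A_ack=2230 B_seq=2230 B_ack=100
After event 2: A_seq=100 A_ack=2230 B_seq=2378 B_ack=100
After event 3: A_seq=100 A_ack=2230 B_seq=2480 B_ack=100
After event 4: A_seq=100 A_ack=2480 B_seq=2480 B_ack=100
After event 5: A_seq=299 A_ack=2480 B_seq=2480 B_ack=299
After event 6: A_seq=299 A_ack=2570 B_seq=2570 B_ack=299

299 2570 2570 299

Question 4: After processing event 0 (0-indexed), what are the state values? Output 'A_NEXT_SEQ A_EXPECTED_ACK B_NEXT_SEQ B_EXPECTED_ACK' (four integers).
After event 0: A_seq=100 A_ack=2160 B_seq=2160 B_ack=100

100 2160 2160 100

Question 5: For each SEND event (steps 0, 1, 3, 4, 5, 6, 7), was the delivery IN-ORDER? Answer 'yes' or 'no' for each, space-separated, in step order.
Answer: yes yes no yes yes yes yes

Derivation:
Step 0: SEND seq=2000 -> in-order
Step 1: SEND seq=2160 -> in-order
Step 3: SEND seq=2378 -> out-of-order
Step 4: SEND seq=2230 -> in-order
Step 5: SEND seq=100 -> in-order
Step 6: SEND seq=2480 -> in-order
Step 7: SEND seq=2570 -> in-order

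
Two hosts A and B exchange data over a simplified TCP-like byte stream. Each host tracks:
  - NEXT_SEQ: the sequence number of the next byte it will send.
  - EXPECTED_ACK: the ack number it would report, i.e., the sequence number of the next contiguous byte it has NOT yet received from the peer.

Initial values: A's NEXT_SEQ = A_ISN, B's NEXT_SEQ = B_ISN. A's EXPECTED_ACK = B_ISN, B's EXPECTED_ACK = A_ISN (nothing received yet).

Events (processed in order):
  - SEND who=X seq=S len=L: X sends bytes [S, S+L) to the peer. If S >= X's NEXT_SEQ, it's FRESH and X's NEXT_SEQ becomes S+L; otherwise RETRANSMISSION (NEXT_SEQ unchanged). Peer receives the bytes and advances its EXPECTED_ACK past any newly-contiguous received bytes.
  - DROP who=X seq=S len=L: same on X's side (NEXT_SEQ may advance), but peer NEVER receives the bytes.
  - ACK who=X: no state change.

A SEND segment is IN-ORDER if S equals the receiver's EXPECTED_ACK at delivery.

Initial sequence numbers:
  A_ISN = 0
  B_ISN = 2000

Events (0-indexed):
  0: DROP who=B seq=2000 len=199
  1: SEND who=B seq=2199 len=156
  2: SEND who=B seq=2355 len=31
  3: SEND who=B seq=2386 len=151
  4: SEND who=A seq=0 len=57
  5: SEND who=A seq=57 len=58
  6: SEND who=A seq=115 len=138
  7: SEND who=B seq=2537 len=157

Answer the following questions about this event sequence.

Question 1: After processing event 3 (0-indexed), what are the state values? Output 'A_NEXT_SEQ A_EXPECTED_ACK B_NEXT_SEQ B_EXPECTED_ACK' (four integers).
After event 0: A_seq=0 A_ack=2000 B_seq=2199 B_ack=0
After event 1: A_seq=0 A_ack=2000 B_seq=2355 B_ack=0
After event 2: A_seq=0 A_ack=2000 B_seq=2386 B_ack=0
After event 3: A_seq=0 A_ack=2000 B_seq=2537 B_ack=0

0 2000 2537 0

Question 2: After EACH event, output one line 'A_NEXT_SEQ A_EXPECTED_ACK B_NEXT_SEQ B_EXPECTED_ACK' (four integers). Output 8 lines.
0 2000 2199 0
0 2000 2355 0
0 2000 2386 0
0 2000 2537 0
57 2000 2537 57
115 2000 2537 115
253 2000 2537 253
253 2000 2694 253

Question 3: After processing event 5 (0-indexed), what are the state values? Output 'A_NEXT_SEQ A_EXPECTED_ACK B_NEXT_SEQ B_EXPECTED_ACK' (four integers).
After event 0: A_seq=0 A_ack=2000 B_seq=2199 B_ack=0
After event 1: A_seq=0 A_ack=2000 B_seq=2355 B_ack=0
After event 2: A_seq=0 A_ack=2000 B_seq=2386 B_ack=0
After event 3: A_seq=0 A_ack=2000 B_seq=2537 B_ack=0
After event 4: A_seq=57 A_ack=2000 B_seq=2537 B_ack=57
After event 5: A_seq=115 A_ack=2000 B_seq=2537 B_ack=115

115 2000 2537 115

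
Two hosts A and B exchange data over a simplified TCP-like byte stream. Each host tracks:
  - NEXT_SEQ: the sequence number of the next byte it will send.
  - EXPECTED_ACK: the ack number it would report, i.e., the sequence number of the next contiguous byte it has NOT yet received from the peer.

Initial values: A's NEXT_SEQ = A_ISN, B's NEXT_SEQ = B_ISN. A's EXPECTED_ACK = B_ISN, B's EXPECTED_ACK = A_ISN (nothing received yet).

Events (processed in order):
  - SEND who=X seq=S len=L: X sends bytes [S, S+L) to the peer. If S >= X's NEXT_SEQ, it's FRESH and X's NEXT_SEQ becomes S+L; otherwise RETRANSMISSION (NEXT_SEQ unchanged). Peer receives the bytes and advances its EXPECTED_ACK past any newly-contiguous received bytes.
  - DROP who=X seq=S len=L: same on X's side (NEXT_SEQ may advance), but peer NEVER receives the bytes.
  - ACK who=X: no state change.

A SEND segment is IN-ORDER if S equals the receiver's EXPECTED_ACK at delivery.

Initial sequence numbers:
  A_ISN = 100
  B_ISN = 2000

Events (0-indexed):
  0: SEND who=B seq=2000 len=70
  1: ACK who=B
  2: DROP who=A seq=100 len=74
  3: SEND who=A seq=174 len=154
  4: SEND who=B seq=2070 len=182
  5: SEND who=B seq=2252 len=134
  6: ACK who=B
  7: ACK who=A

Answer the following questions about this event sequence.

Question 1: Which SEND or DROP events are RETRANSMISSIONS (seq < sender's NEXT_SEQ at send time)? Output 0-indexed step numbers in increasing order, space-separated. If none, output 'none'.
Answer: none

Derivation:
Step 0: SEND seq=2000 -> fresh
Step 2: DROP seq=100 -> fresh
Step 3: SEND seq=174 -> fresh
Step 4: SEND seq=2070 -> fresh
Step 5: SEND seq=2252 -> fresh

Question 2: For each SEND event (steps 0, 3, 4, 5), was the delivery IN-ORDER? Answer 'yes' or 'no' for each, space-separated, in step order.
Answer: yes no yes yes

Derivation:
Step 0: SEND seq=2000 -> in-order
Step 3: SEND seq=174 -> out-of-order
Step 4: SEND seq=2070 -> in-order
Step 5: SEND seq=2252 -> in-order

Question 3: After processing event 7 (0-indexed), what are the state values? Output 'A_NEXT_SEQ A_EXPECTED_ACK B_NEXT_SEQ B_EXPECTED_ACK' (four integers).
After event 0: A_seq=100 A_ack=2070 B_seq=2070 B_ack=100
After event 1: A_seq=100 A_ack=2070 B_seq=2070 B_ack=100
After event 2: A_seq=174 A_ack=2070 B_seq=2070 B_ack=100
After event 3: A_seq=328 A_ack=2070 B_seq=2070 B_ack=100
After event 4: A_seq=328 A_ack=2252 B_seq=2252 B_ack=100
After event 5: A_seq=328 A_ack=2386 B_seq=2386 B_ack=100
After event 6: A_seq=328 A_ack=2386 B_seq=2386 B_ack=100
After event 7: A_seq=328 A_ack=2386 B_seq=2386 B_ack=100

328 2386 2386 100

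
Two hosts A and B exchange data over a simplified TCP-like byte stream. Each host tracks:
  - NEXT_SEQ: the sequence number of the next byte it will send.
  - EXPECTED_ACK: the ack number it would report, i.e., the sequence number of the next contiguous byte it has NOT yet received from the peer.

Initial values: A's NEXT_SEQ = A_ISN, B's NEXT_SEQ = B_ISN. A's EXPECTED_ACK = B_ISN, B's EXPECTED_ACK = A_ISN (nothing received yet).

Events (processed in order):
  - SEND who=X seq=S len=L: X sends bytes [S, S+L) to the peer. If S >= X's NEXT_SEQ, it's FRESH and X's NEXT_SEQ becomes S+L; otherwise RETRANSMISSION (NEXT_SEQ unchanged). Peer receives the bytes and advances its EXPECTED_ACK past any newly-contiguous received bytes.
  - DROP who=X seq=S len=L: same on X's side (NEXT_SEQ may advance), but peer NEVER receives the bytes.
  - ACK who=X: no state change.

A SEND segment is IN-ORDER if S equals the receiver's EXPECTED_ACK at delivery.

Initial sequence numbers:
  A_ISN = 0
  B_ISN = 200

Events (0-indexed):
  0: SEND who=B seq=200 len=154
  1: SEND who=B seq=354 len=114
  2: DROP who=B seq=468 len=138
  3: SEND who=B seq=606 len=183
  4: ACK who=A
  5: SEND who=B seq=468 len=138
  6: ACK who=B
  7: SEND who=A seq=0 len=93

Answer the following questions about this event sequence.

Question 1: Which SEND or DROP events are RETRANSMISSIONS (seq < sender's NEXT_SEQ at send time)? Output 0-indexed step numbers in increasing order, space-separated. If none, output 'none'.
Step 0: SEND seq=200 -> fresh
Step 1: SEND seq=354 -> fresh
Step 2: DROP seq=468 -> fresh
Step 3: SEND seq=606 -> fresh
Step 5: SEND seq=468 -> retransmit
Step 7: SEND seq=0 -> fresh

Answer: 5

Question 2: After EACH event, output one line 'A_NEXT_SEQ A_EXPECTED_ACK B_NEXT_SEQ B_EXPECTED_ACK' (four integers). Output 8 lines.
0 354 354 0
0 468 468 0
0 468 606 0
0 468 789 0
0 468 789 0
0 789 789 0
0 789 789 0
93 789 789 93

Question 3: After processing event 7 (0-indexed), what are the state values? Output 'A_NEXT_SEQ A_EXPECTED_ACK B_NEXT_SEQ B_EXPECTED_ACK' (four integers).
After event 0: A_seq=0 A_ack=354 B_seq=354 B_ack=0
After event 1: A_seq=0 A_ack=468 B_seq=468 B_ack=0
After event 2: A_seq=0 A_ack=468 B_seq=606 B_ack=0
After event 3: A_seq=0 A_ack=468 B_seq=789 B_ack=0
After event 4: A_seq=0 A_ack=468 B_seq=789 B_ack=0
After event 5: A_seq=0 A_ack=789 B_seq=789 B_ack=0
After event 6: A_seq=0 A_ack=789 B_seq=789 B_ack=0
After event 7: A_seq=93 A_ack=789 B_seq=789 B_ack=93

93 789 789 93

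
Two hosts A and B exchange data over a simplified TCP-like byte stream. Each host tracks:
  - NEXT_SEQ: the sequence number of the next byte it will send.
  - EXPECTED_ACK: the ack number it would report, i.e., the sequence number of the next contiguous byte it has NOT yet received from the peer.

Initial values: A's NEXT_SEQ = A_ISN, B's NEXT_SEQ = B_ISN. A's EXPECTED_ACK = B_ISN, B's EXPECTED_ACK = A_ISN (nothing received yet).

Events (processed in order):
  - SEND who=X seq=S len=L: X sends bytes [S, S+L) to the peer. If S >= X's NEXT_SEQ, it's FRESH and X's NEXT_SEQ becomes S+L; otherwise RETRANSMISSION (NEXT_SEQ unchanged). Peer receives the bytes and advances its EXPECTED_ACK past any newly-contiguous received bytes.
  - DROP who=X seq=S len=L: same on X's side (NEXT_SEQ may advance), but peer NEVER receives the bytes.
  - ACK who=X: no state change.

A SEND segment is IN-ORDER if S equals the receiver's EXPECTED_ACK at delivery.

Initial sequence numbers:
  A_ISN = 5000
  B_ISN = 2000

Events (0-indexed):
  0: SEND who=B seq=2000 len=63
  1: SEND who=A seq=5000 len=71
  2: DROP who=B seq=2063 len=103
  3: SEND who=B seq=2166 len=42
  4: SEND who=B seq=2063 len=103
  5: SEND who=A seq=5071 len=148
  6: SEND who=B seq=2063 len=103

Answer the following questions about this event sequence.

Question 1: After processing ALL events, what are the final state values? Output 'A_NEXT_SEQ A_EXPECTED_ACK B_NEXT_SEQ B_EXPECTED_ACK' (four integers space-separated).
Answer: 5219 2208 2208 5219

Derivation:
After event 0: A_seq=5000 A_ack=2063 B_seq=2063 B_ack=5000
After event 1: A_seq=5071 A_ack=2063 B_seq=2063 B_ack=5071
After event 2: A_seq=5071 A_ack=2063 B_seq=2166 B_ack=5071
After event 3: A_seq=5071 A_ack=2063 B_seq=2208 B_ack=5071
After event 4: A_seq=5071 A_ack=2208 B_seq=2208 B_ack=5071
After event 5: A_seq=5219 A_ack=2208 B_seq=2208 B_ack=5219
After event 6: A_seq=5219 A_ack=2208 B_seq=2208 B_ack=5219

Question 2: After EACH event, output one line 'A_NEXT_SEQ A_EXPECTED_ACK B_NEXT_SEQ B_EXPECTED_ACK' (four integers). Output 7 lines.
5000 2063 2063 5000
5071 2063 2063 5071
5071 2063 2166 5071
5071 2063 2208 5071
5071 2208 2208 5071
5219 2208 2208 5219
5219 2208 2208 5219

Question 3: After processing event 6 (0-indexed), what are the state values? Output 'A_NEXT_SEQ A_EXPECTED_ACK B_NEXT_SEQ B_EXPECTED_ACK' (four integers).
After event 0: A_seq=5000 A_ack=2063 B_seq=2063 B_ack=5000
After event 1: A_seq=5071 A_ack=2063 B_seq=2063 B_ack=5071
After event 2: A_seq=5071 A_ack=2063 B_seq=2166 B_ack=5071
After event 3: A_seq=5071 A_ack=2063 B_seq=2208 B_ack=5071
After event 4: A_seq=5071 A_ack=2208 B_seq=2208 B_ack=5071
After event 5: A_seq=5219 A_ack=2208 B_seq=2208 B_ack=5219
After event 6: A_seq=5219 A_ack=2208 B_seq=2208 B_ack=5219

5219 2208 2208 5219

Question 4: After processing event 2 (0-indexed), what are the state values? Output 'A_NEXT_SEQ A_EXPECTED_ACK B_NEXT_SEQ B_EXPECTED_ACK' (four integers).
After event 0: A_seq=5000 A_ack=2063 B_seq=2063 B_ack=5000
After event 1: A_seq=5071 A_ack=2063 B_seq=2063 B_ack=5071
After event 2: A_seq=5071 A_ack=2063 B_seq=2166 B_ack=5071

5071 2063 2166 5071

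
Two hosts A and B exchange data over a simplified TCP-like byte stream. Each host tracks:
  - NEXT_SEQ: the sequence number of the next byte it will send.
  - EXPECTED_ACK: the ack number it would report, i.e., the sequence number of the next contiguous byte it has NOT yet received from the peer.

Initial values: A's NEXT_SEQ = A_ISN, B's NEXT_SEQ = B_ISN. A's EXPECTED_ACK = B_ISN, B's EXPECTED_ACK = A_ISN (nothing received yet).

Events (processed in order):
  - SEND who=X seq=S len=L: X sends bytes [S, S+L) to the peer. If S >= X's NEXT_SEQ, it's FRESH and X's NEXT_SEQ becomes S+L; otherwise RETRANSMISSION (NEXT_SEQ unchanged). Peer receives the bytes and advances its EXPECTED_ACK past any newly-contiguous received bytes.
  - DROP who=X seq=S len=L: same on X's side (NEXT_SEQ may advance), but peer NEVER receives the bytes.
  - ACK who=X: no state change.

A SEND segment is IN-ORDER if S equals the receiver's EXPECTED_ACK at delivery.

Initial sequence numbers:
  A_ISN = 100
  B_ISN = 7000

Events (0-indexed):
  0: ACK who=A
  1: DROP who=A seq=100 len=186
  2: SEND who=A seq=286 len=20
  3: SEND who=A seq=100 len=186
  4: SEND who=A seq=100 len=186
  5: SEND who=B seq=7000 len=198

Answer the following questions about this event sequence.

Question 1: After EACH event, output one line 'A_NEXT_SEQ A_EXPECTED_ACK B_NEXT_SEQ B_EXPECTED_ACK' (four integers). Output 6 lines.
100 7000 7000 100
286 7000 7000 100
306 7000 7000 100
306 7000 7000 306
306 7000 7000 306
306 7198 7198 306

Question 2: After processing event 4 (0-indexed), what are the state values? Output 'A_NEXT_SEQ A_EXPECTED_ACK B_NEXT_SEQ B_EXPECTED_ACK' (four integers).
After event 0: A_seq=100 A_ack=7000 B_seq=7000 B_ack=100
After event 1: A_seq=286 A_ack=7000 B_seq=7000 B_ack=100
After event 2: A_seq=306 A_ack=7000 B_seq=7000 B_ack=100
After event 3: A_seq=306 A_ack=7000 B_seq=7000 B_ack=306
After event 4: A_seq=306 A_ack=7000 B_seq=7000 B_ack=306

306 7000 7000 306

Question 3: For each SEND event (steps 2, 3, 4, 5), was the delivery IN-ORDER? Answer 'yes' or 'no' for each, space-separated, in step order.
Answer: no yes no yes

Derivation:
Step 2: SEND seq=286 -> out-of-order
Step 3: SEND seq=100 -> in-order
Step 4: SEND seq=100 -> out-of-order
Step 5: SEND seq=7000 -> in-order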